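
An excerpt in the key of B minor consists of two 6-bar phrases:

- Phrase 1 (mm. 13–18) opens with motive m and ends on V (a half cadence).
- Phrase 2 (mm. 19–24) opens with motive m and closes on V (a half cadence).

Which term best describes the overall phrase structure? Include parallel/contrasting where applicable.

Both phrases have the same opening (m) and the same cadence (half cadence): the second is a restatement, not a consequent, so this is a repeated phrase rather than a period.

repeated phrase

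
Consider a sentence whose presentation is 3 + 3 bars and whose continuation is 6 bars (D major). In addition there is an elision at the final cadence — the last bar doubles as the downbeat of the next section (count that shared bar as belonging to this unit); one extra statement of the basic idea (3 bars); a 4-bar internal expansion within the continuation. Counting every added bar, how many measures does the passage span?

Basic sentence: 3 + 3 + 6 = 12 bars.
12 (basic form) + 3 (extra statement) + 4 (internal expansion) = 19.
The elision shares a bar with the next section but does not change this unit's count.

19 measures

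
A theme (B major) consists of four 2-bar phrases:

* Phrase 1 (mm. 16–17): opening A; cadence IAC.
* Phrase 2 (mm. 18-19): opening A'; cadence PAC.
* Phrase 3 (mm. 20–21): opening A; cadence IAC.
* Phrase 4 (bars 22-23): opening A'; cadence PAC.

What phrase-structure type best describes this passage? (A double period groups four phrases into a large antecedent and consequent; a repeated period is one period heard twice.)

The cadence pattern IAC–PAC–IAC–PAC is weak–strong twice, and phrases 3–4 restate phrases 1–2: a period heard twice, not a double period (which would end weakly at phrase 2).

repeated period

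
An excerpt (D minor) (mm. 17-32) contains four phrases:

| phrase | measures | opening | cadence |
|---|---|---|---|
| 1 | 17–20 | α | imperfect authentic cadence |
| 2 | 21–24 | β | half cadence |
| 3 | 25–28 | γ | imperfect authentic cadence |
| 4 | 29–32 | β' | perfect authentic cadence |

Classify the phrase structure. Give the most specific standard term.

contrasting double period

Four phrases in two halves: the first half (mm. 17–24) ends with a half cadence, the second (mm. 25–32) with a perfect authentic cadence — a large antecedent–consequent pair, i.e. a double period.
Phrase 3 begins with different material from phrase 1, making it contrasting.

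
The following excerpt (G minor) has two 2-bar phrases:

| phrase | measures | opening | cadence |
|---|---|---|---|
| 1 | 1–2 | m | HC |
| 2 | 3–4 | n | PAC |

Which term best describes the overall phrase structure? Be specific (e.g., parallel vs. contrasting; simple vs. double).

contrasting period

Phrase 1 ends with a half cadence (weaker) and phrase 2 with a perfect authentic cadence (stronger): antecedent + consequent = a period.
The two phrases open with different material (m / n), so the period is contrasting.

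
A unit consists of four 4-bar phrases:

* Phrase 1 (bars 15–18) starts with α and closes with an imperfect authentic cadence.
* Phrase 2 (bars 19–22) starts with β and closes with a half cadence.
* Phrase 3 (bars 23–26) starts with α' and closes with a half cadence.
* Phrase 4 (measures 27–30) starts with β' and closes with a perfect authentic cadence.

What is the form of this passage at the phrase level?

parallel double period

Four phrases in two halves: the first half (bars 15-22) ends with a half cadence, the second (bars 23–30) with a perfect authentic cadence — a large antecedent–consequent pair, i.e. a double period.
Phrase 3 begins with the same material as phrase 1, making it parallel.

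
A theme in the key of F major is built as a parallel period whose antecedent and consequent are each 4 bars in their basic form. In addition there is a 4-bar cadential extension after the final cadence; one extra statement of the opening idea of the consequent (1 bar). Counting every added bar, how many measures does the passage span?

13 measures

Basic parallel period: 4 + 4 = 8 bars.
8 (basic form) + 4 (cadential extension) + 1 (extra statement) = 13.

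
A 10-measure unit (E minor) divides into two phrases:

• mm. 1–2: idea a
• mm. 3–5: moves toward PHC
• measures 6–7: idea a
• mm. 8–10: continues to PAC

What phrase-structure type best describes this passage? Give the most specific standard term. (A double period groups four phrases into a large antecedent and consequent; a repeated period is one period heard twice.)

Phrase 1 ends with a Phrygian half cadence (weaker) and phrase 2 with a perfect authentic cadence (stronger): antecedent + consequent = a period.
The two phrases open with the same material (a / a), so the period is parallel.

parallel period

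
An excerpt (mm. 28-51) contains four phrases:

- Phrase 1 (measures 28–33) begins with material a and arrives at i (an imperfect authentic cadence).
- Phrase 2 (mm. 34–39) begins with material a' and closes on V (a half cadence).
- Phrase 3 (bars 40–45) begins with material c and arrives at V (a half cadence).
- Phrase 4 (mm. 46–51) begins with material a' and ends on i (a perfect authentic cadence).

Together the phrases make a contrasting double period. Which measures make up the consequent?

measures 40–51

In a double period the first pair of phrases (ending half cadence) is the large antecedent and the second pair (ending perfect authentic cadence) is the large consequent; the consequent is measures 40–51.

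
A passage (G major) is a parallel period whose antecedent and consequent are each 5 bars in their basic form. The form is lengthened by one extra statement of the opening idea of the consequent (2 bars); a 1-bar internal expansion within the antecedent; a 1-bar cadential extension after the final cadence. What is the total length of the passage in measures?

Basic parallel period: 5 + 5 = 10 bars.
10 (basic form) + 2 (extra statement) + 1 (internal expansion) + 1 (cadential extension) = 14.

14 measures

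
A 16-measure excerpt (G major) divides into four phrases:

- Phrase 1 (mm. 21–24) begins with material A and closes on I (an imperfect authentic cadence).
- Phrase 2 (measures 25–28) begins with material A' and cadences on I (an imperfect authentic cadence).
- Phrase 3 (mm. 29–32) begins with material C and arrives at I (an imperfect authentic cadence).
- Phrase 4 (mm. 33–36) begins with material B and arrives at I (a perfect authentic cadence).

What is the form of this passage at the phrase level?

Four phrases in two halves: the first half (mm. 21–28) ends with an imperfect authentic cadence, the second (bars 29–36) with a perfect authentic cadence — a large antecedent–consequent pair, i.e. a double period.
Phrase 3 begins with different material from phrase 1, making it contrasting.

contrasting double period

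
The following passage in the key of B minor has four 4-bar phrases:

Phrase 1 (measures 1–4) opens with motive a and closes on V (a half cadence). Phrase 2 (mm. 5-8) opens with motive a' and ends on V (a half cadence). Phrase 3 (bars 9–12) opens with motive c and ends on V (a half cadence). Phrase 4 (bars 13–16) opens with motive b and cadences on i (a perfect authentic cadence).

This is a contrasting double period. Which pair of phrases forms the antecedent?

In a double period the first pair of phrases (ending half cadence) is the large antecedent and the second pair (ending perfect authentic cadence) is the large consequent; the antecedent is phrases 1 and 2.

phrases 1 and 2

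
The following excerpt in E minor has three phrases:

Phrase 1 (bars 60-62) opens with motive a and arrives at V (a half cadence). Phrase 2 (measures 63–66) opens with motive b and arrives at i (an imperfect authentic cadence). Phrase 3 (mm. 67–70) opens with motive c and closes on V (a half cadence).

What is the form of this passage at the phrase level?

The final phrase closes with a half cadence, which is not stronger than the preceding imperfect authentic cadence; the 3 phrases lack an overall antecedent–consequent design and so form a phrase group.

phrase group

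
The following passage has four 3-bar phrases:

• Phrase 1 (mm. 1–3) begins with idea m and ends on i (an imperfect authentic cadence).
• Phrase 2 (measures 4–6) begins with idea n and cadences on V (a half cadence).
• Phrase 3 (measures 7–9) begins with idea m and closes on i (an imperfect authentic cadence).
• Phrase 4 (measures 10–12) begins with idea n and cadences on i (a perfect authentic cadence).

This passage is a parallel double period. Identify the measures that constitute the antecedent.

In a double period the four phrases pair into a large antecedent (phrases 1–2, ending half cadence) and a large consequent (phrases 3–4, ending perfect authentic cadence). The antecedent spans measures 1-6.

measures 1–6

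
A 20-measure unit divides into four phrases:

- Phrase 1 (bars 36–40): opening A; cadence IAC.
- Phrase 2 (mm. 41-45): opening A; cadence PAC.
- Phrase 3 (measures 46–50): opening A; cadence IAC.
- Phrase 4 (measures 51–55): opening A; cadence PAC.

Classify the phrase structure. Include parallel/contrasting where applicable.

The cadence pattern IAC–PAC–IAC–PAC is weak–strong twice, and phrases 3–4 restate phrases 1–2: a period heard twice, not a double period (which would end weakly at phrase 2).

repeated period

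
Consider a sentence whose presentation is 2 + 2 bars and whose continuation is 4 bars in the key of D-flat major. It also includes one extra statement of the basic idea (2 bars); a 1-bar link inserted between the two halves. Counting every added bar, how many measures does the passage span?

Basic sentence: 2 + 2 + 4 = 8 bars.
8 (basic form) + 2 (extra statement) + 1 (link) = 11.

11 measures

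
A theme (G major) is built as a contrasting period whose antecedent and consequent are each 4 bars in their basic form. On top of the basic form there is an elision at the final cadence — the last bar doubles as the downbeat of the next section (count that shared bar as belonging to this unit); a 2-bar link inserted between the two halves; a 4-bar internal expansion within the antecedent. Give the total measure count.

14 measures

Basic contrasting period: 4 + 4 = 8 bars.
8 (basic form) + 2 (link) + 4 (internal expansion) = 14.
The elision shares a bar with the next section but does not change this unit's count.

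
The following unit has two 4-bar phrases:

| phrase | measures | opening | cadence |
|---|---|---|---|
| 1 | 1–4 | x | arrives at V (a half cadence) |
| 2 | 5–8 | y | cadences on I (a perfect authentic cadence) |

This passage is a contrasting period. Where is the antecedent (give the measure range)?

measures 1–4

The antecedent is the phrase ending with the weaker cadence (half cadence, phrase 1) and the consequent the one ending more conclusively (perfect authentic cadence, phrase 2); the antecedent is measures 1–4.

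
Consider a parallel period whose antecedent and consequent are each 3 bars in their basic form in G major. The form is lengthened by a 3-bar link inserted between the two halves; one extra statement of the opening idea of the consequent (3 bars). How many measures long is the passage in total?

12 measures

Basic parallel period: 3 + 3 = 6 bars.
6 (basic form) + 3 (link) + 3 (extra statement) = 12.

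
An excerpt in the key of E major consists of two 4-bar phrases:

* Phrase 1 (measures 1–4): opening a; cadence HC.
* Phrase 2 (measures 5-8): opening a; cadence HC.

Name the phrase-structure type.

repeated phrase

Both phrases have the same opening (a) and the same cadence (half cadence): the second is a restatement, not a consequent, so this is a repeated phrase rather than a period.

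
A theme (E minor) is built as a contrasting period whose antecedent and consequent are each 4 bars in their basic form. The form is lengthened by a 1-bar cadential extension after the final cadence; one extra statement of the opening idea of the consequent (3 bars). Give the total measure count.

Basic contrasting period: 4 + 4 = 8 bars.
8 (basic form) + 1 (cadential extension) + 3 (extra statement) = 12.

12 measures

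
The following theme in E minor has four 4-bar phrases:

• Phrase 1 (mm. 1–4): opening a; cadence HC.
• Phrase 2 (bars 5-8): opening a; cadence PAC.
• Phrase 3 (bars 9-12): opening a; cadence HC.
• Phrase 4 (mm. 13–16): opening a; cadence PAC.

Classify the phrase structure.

repeated period

The cadence pattern HC–PAC–HC–PAC is weak–strong twice, and phrases 3–4 restate phrases 1–2: a period heard twice, not a double period (which would end weakly at phrase 2).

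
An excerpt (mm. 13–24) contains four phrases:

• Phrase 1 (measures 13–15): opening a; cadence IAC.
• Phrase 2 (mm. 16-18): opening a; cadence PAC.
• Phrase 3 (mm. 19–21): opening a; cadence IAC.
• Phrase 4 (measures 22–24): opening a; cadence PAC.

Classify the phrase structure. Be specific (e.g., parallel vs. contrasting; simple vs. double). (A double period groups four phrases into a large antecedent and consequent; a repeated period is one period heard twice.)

repeated period

The cadence pattern IAC–PAC–IAC–PAC is weak–strong twice, and phrases 3–4 restate phrases 1–2: a period heard twice, not a double period (which would end weakly at phrase 2).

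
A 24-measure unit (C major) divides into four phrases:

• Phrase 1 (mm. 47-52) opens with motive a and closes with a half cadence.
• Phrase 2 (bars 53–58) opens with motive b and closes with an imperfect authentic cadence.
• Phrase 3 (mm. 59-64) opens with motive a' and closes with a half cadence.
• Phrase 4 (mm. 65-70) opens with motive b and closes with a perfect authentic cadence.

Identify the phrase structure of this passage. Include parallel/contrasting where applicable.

Four phrases in two halves: the first half (measures 47-58) ends with an imperfect authentic cadence, the second (bars 59-70) with a perfect authentic cadence — a large antecedent–consequent pair, i.e. a double period.
Phrase 3 begins with the same material as phrase 1, making it parallel.

parallel double period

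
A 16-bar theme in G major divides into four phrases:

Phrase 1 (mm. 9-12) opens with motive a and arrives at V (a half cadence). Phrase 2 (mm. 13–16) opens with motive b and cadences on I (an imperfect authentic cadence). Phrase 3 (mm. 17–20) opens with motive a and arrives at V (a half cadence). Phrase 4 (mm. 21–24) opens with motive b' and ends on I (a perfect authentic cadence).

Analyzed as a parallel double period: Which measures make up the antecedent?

In a double period the four phrases pair into a large antecedent (phrases 1–2, ending imperfect authentic cadence) and a large consequent (phrases 3–4, ending perfect authentic cadence). The antecedent spans measures 9–16.

measures 9–16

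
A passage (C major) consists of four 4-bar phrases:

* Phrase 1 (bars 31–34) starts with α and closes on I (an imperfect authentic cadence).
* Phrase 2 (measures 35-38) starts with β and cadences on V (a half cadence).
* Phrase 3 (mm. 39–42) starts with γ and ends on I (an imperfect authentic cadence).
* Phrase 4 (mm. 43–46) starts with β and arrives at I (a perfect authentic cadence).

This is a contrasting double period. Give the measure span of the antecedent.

In a double period the first pair of phrases (ending half cadence) is the large antecedent and the second pair (ending perfect authentic cadence) is the large consequent; the antecedent is measures 31–38.

measures 31–38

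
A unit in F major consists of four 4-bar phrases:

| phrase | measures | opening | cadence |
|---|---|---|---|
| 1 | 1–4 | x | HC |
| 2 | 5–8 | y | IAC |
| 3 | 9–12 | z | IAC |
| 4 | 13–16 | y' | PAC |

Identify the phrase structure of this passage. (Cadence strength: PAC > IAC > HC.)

contrasting double period

Four phrases in two halves: the first half (measures 1–8) ends with an imperfect authentic cadence, the second (measures 9–16) with a perfect authentic cadence — a large antecedent–consequent pair, i.e. a double period.
Phrase 3 begins with different material from phrase 1, making it contrasting.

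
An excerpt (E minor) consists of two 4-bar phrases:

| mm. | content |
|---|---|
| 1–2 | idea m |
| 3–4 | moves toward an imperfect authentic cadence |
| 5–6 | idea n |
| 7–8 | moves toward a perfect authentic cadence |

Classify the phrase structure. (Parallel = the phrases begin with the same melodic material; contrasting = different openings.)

contrasting period

Phrase 1 ends with an imperfect authentic cadence (weaker) and phrase 2 with a perfect authentic cadence (stronger): antecedent + consequent = a period.
The two phrases open with different material (m / n), so the period is contrasting.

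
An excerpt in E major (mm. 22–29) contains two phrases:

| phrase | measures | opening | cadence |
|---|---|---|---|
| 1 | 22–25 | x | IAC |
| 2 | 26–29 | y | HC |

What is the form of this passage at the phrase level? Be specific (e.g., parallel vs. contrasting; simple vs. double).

The second phrase closes with a half cadence, which is not stronger than the first phrase's imperfect authentic cadence; without a weak→strong cadential pair there is no antecedent–consequent relationship, so this is a phrase group rather than a period.

phrase group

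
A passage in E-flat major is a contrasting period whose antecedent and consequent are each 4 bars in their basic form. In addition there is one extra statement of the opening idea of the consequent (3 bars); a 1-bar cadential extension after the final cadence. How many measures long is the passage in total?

Basic contrasting period: 4 + 4 = 8 bars.
8 (basic form) + 3 (extra statement) + 1 (cadential extension) = 12.

12 measures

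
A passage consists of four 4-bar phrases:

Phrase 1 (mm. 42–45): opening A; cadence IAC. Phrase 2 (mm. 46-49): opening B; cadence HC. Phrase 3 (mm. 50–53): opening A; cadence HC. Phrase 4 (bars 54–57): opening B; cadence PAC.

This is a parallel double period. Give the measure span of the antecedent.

In a double period the first pair of phrases (ending half cadence) is the large antecedent and the second pair (ending perfect authentic cadence) is the large consequent; the antecedent is measures 42–49.

measures 42–49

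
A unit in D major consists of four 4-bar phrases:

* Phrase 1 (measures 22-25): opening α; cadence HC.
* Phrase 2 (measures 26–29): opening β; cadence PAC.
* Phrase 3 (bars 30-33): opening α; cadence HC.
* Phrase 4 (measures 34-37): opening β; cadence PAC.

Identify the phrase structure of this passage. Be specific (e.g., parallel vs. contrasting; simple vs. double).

The cadence pattern HC–PAC–HC–PAC is weak–strong twice, and phrases 3–4 restate phrases 1–2: a period heard twice, not a double period (which would end weakly at phrase 2).

repeated period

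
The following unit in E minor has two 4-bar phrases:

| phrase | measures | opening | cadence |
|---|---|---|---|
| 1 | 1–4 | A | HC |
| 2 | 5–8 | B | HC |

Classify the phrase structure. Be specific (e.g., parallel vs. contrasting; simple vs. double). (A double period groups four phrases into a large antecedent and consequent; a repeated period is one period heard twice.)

The second phrase closes with a half cadence, which is not stronger than the first phrase's half cadence; without a weak→strong cadential pair there is no antecedent–consequent relationship, so this is a phrase group rather than a period.

phrase group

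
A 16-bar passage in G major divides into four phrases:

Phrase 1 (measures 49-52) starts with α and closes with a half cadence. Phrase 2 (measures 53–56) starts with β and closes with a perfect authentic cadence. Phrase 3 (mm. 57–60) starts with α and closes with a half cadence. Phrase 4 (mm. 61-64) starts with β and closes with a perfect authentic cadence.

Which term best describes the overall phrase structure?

The cadence pattern HC–PAC–HC–PAC is weak–strong twice, and phrases 3–4 restate phrases 1–2: a period heard twice, not a double period (which would end weakly at phrase 2).

repeated period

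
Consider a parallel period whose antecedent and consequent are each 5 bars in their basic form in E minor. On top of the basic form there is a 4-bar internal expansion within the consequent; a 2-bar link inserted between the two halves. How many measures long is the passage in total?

16 measures

Basic parallel period: 5 + 5 = 10 bars.
10 (basic form) + 4 (internal expansion) + 2 (link) = 16.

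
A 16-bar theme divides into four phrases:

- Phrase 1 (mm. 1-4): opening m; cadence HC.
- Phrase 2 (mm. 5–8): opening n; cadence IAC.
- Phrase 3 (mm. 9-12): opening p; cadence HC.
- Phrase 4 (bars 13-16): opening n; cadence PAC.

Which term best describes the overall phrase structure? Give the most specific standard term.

Four phrases in two halves: the first half (measures 1–8) ends with an imperfect authentic cadence, the second (mm. 9–16) with a perfect authentic cadence — a large antecedent–consequent pair, i.e. a double period.
Phrase 3 begins with different material from phrase 1, making it contrasting.

contrasting double period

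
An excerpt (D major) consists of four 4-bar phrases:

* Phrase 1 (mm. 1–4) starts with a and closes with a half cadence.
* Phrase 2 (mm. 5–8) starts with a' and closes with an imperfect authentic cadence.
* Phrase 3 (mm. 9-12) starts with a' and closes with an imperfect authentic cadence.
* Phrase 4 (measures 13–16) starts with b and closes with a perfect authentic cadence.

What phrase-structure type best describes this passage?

Four phrases in two halves: the first half (bars 1–8) ends with an imperfect authentic cadence, the second (mm. 9–16) with a perfect authentic cadence — a large antecedent–consequent pair, i.e. a double period.
Phrase 3 begins with the same material as phrase 1, making it parallel.

parallel double period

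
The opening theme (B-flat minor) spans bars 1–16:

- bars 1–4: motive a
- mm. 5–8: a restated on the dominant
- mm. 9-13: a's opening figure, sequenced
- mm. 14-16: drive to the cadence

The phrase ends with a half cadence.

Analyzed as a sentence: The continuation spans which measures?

After the presentation (mm. 1–8), the continuation covers the fragmentation through the cadence: mm. 9–16.

measures 9–16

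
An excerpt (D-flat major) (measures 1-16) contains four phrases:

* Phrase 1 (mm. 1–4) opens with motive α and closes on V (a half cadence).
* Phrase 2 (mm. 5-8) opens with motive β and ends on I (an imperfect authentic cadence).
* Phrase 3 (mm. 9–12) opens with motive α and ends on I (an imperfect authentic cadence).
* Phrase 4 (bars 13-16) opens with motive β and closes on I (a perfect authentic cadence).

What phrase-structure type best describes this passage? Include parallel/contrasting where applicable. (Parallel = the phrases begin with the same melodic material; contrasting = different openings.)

parallel double period

Four phrases in two halves: the first half (measures 1–8) ends with an imperfect authentic cadence, the second (bars 9–16) with a perfect authentic cadence — a large antecedent–consequent pair, i.e. a double period.
Phrase 3 begins with the same material as phrase 1, making it parallel.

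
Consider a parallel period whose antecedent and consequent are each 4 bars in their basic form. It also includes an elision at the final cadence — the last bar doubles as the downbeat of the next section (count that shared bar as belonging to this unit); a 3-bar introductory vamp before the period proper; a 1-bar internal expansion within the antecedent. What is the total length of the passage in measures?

Basic parallel period: 4 + 4 = 8 bars.
8 (basic form) + 3 (introduction) + 1 (internal expansion) = 12.
The elision shares a bar with the next section but does not change this unit's count.

12 measures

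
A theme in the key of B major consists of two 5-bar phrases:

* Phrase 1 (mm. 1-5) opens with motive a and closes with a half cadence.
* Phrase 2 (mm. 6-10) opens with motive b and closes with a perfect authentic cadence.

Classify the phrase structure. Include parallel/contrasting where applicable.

Phrase 1 ends with a half cadence (weaker) and phrase 2 with a perfect authentic cadence (stronger): antecedent + consequent = a period.
The two phrases open with different material (a / b), so the period is contrasting.

contrasting period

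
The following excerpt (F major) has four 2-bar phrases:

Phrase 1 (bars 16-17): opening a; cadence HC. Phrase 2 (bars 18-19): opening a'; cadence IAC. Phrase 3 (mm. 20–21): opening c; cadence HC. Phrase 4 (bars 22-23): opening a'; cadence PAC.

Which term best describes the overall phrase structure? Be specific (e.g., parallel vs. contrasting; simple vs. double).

Four phrases in two halves: the first half (bars 16-19) ends with an imperfect authentic cadence, the second (mm. 20-23) with a perfect authentic cadence — a large antecedent–consequent pair, i.e. a double period.
Phrase 3 begins with different material from phrase 1, making it contrasting.

contrasting double period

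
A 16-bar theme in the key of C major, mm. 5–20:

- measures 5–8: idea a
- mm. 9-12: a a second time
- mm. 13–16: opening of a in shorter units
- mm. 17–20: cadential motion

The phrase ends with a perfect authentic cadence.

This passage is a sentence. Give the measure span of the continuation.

After the presentation (mm. 5–12), the continuation covers the fragmentation through the cadence: measures 13-20.

measures 13–20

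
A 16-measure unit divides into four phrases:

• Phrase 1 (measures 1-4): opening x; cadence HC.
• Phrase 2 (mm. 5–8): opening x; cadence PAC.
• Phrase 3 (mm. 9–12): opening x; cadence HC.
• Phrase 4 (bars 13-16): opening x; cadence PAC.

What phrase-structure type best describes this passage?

repeated period

The cadence pattern HC–PAC–HC–PAC is weak–strong twice, and phrases 3–4 restate phrases 1–2: a period heard twice, not a double period (which would end weakly at phrase 2).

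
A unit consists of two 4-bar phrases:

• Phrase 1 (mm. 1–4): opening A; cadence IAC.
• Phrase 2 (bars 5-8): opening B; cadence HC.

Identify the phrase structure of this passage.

The second phrase closes with a half cadence, which is not stronger than the first phrase's imperfect authentic cadence; without a weak→strong cadential pair there is no antecedent–consequent relationship, so this is a phrase group rather than a period.

phrase group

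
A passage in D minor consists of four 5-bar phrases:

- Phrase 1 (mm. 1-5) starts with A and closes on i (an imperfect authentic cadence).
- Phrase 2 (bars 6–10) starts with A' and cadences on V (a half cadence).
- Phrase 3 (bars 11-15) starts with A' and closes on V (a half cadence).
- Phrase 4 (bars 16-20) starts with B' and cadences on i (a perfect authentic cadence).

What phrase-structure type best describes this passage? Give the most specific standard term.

Four phrases in two halves: the first half (mm. 1–10) ends with a half cadence, the second (measures 11–20) with a perfect authentic cadence — a large antecedent–consequent pair, i.e. a double period.
Phrase 3 begins with the same material as phrase 1, making it parallel.

parallel double period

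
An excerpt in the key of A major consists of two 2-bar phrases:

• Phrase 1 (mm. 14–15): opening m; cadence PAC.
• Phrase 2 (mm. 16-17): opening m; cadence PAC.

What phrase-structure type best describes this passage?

repeated phrase

Both phrases have the same opening (m) and the same cadence (perfect authentic cadence): the second is a restatement, not a consequent, so this is a repeated phrase rather than a period.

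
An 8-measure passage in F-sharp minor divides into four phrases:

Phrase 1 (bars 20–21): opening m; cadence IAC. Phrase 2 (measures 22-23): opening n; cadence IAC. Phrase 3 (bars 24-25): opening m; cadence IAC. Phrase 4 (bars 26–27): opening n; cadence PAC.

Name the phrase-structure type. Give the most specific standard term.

Four phrases in two halves: the first half (mm. 20–23) ends with an imperfect authentic cadence, the second (mm. 24-27) with a perfect authentic cadence — a large antecedent–consequent pair, i.e. a double period.
Phrase 3 begins with the same material as phrase 1, making it parallel.

parallel double period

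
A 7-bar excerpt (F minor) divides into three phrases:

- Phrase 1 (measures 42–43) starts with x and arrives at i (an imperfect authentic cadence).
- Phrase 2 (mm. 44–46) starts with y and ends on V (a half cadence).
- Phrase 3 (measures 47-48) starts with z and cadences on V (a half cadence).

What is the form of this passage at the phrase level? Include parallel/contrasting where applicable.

The final phrase closes with a half cadence, which is not stronger than the preceding half cadence; the 3 phrases lack an overall antecedent–consequent design and so form a phrase group.

phrase group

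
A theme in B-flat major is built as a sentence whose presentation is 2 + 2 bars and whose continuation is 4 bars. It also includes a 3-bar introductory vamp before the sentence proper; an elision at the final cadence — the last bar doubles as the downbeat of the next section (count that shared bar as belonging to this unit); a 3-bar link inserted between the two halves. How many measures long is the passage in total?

Basic sentence: 2 + 2 + 4 = 8 bars.
8 (basic form) + 3 (introduction) + 3 (link) = 14.
The elision shares a bar with the next section but does not change this unit's count.

14 measures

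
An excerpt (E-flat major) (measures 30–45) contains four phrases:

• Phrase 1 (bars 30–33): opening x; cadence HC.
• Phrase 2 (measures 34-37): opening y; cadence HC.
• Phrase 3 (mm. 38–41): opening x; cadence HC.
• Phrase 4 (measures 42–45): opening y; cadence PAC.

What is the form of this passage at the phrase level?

Four phrases in two halves: the first half (mm. 30–37) ends with a half cadence, the second (bars 38–45) with a perfect authentic cadence — a large antecedent–consequent pair, i.e. a double period.
Phrase 3 begins with the same material as phrase 1, making it parallel.

parallel double period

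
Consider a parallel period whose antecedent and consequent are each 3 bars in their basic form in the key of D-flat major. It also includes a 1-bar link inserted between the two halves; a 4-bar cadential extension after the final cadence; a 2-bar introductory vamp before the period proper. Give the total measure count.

Basic parallel period: 3 + 3 = 6 bars.
6 (basic form) + 1 (link) + 4 (cadential extension) + 2 (introduction) = 13.

13 measures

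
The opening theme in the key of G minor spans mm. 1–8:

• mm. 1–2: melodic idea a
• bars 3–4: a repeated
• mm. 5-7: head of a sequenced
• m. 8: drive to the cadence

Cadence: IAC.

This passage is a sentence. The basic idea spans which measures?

measures 1–2

The presentation of a sentence is the basic idea (mm. 1-2) plus its repetition (bars 3–4); the basic idea is therefore measures 1–2.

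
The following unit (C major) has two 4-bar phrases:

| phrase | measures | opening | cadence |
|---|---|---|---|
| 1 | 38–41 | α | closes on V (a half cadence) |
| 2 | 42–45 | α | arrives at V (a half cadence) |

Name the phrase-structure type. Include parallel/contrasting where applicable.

Both phrases have the same opening (α) and the same cadence (half cadence): the second is a restatement, not a consequent, so this is a repeated phrase rather than a period.

repeated phrase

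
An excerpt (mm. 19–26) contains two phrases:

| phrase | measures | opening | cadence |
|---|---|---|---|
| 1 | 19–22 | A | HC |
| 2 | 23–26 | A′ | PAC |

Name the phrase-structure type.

Phrase 1 ends with a half cadence (weaker) and phrase 2 with a perfect authentic cadence (stronger): antecedent + consequent = a period.
The two phrases open with the same material (A / A′), so the period is parallel.

parallel period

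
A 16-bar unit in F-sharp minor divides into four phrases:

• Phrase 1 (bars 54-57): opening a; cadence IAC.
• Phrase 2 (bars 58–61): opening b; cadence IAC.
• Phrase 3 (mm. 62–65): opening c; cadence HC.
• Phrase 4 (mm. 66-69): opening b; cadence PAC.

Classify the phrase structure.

Four phrases in two halves: the first half (measures 54-61) ends with an imperfect authentic cadence, the second (mm. 62–69) with a perfect authentic cadence — a large antecedent–consequent pair, i.e. a double period.
Phrase 3 begins with different material from phrase 1, making it contrasting.

contrasting double period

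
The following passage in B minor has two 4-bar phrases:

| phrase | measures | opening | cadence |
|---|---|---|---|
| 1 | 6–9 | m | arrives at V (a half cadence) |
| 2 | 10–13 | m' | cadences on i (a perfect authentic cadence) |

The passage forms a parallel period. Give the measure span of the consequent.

measures 10–13

The phrase ending with the weaker cadence (half cadence) is the antecedent; the one ending more conclusively (perfect authentic cadence) is the consequent. The consequent is measures 10–13.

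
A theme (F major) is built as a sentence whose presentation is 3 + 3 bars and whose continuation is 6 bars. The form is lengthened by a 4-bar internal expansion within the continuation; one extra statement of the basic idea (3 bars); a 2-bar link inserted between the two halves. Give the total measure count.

21 measures

Basic sentence: 3 + 3 + 6 = 12 bars.
12 (basic form) + 4 (internal expansion) + 3 (extra statement) + 2 (link) = 21.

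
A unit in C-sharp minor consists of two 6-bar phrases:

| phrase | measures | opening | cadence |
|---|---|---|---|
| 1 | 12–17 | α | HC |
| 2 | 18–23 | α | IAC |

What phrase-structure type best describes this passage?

Phrase 1 ends with a half cadence (weaker) and phrase 2 with an imperfect authentic cadence (stronger): antecedent + consequent = a period.
The two phrases open with the same material (α / α), so the period is parallel.

parallel period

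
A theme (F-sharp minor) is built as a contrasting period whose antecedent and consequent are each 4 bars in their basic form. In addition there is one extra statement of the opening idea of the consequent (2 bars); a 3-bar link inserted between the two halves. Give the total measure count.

Basic contrasting period: 4 + 4 = 8 bars.
8 (basic form) + 2 (extra statement) + 3 (link) = 13.

13 measures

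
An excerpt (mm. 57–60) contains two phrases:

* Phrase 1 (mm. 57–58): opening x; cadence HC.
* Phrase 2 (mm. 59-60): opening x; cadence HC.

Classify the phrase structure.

Both phrases have the same opening (x) and the same cadence (half cadence): the second is a restatement, not a consequent, so this is a repeated phrase rather than a period.

repeated phrase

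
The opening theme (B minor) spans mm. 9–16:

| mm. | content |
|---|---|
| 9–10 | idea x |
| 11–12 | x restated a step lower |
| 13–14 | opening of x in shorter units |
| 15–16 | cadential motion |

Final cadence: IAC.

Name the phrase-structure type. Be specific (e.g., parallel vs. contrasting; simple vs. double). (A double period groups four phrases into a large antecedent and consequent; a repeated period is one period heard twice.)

Basic idea (bars 9–10) + its repetition (measures 11–12) form the presentation; fragmentation and cadence (bars 13–16) form the continuation — the 8-bar whole is a sentence.

sentence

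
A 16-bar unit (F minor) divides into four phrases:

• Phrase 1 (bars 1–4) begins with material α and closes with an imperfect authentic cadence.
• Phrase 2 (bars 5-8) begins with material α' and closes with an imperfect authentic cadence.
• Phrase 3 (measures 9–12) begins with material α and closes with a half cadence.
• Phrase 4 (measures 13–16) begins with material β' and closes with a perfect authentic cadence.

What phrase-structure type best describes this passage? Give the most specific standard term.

parallel double period

Four phrases in two halves: the first half (bars 1–8) ends with an imperfect authentic cadence, the second (measures 9–16) with a perfect authentic cadence — a large antecedent–consequent pair, i.e. a double period.
Phrase 3 begins with the same material as phrase 1, making it parallel.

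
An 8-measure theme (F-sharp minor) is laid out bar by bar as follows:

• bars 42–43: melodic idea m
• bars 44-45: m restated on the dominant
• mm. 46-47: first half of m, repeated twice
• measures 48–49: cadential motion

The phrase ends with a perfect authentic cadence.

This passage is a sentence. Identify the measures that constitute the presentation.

The presentation of a sentence is the basic idea (mm. 42-43) plus its repetition (measures 44–45); the presentation is therefore measures 42–45.

measures 42–45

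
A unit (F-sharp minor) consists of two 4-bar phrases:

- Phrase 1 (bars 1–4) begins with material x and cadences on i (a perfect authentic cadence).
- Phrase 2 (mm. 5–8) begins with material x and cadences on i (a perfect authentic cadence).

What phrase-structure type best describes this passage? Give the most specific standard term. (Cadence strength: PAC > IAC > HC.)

repeated phrase

Both phrases have the same opening (x) and the same cadence (perfect authentic cadence): the second is a restatement, not a consequent, so this is a repeated phrase rather than a period.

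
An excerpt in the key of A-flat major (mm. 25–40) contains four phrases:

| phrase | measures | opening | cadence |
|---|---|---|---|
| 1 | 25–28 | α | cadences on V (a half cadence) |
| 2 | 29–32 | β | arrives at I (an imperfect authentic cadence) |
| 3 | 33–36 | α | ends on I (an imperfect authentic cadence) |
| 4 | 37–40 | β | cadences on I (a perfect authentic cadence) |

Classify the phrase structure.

Four phrases in two halves: the first half (measures 25-32) ends with an imperfect authentic cadence, the second (bars 33-40) with a perfect authentic cadence — a large antecedent–consequent pair, i.e. a double period.
Phrase 3 begins with the same material as phrase 1, making it parallel.

parallel double period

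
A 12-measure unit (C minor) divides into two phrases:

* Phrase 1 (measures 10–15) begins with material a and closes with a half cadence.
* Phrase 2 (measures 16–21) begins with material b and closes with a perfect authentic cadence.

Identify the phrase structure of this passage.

Phrase 1 ends with a half cadence (weaker) and phrase 2 with a perfect authentic cadence (stronger): antecedent + consequent = a period.
The two phrases open with different material (a / b), so the period is contrasting.

contrasting period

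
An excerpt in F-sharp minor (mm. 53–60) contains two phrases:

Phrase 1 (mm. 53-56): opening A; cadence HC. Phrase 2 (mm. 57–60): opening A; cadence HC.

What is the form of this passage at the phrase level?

Both phrases have the same opening (A) and the same cadence (half cadence): the second is a restatement, not a consequent, so this is a repeated phrase rather than a period.

repeated phrase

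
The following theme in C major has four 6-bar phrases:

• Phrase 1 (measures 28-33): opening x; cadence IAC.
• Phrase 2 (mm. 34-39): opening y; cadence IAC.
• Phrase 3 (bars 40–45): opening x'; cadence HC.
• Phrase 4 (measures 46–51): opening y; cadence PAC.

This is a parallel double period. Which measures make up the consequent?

In a double period the first pair of phrases (ending imperfect authentic cadence) is the large antecedent and the second pair (ending perfect authentic cadence) is the large consequent; the consequent is measures 40–51.

measures 40–51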